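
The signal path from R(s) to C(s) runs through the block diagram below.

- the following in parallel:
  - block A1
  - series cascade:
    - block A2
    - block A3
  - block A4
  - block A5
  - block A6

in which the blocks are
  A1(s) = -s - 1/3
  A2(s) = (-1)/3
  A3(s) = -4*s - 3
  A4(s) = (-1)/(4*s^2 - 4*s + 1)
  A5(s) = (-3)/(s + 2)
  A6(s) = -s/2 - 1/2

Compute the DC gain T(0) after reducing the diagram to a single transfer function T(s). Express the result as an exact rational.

[1] multiply A2, A3 (series); result 4*s/3 + 1
[2] add A1, (A2*A3), A4, A5, A6 (parallel); result (-4*s^4 - 61*s^2 + 57*s - 28)/(24*s^3 + 24*s^2 - 42*s + 12)
The step-2 result is T(s). Setting s = 0: T(0) = -28/12 = -7/3.

Answer: -7/3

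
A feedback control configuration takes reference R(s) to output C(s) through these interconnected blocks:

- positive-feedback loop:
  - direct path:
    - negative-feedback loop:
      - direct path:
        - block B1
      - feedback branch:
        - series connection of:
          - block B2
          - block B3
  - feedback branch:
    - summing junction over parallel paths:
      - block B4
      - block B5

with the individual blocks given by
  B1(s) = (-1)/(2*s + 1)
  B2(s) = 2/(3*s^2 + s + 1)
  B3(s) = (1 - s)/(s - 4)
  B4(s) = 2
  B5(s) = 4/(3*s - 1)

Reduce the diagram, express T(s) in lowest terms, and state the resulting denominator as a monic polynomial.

1. series reduction of B2, B3, giving (2 - 2*s)/(3*s^3 - 11*s^2 - 3*s - 4)
2. close the feedback loop around B1, (B2*B3), giving (-3*s^3 + 11*s^2 + 3*s + 4)/(6*s^4 - 19*s^3 - 17*s^2 - 9*s - 6)
3. add B4, B5 (parallel), giving (6*s + 2)/(3*s - 1)
4. close the feedback loop around [B1/(1+B1*(B2*B3))], (B4+B5), giving (-9*s^4 + 36*s^3 - 2*s^2 + 9*s - 4)/(18*s^5 - 45*s^4 - 92*s^3 - 50*s^2 - 39*s - 2)
The result of step 4 is T(s) in lowest terms. Its denominator has leading coefficient 18; dividing the denominator through by 18 makes it monic.

Therefore the answer is s^5 - 5*s^4/2 - 46*s^3/9 - 25*s^2/9 - 13*s/6 - 1/9.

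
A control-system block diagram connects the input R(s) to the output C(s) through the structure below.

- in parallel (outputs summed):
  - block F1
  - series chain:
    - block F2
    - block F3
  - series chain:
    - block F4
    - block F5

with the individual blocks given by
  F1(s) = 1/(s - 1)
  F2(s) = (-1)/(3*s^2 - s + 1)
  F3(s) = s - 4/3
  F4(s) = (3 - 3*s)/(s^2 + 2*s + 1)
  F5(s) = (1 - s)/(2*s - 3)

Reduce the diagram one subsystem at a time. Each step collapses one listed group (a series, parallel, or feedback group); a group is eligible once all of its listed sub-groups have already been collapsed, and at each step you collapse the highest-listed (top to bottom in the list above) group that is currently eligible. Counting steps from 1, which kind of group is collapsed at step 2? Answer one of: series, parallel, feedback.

(1) combine F2, F3 in series
(2) series reduction of F4, F5
(3) add F1, (F2*F3), (F4*F5) (parallel)
The group at step 2 is a series group.

Answer: series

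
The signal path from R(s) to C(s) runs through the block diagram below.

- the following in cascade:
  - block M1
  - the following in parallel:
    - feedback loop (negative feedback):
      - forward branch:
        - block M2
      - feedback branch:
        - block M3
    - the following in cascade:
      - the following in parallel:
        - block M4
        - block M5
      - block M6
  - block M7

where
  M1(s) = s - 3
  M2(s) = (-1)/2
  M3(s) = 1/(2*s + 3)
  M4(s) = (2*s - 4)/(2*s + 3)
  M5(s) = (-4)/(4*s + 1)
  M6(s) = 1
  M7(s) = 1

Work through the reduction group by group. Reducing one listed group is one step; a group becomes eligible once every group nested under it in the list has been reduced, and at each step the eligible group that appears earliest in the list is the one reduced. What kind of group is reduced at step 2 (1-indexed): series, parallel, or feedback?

The answer is parallel.

Reasoning:
(1) collapse the loop (M2 forward, M3 return)
(2) combine M4, M5 in parallel
(3) combine (M4+M5), M6 in series
(4) add [M2/(1+M2*M3)], ((M4+M5)*M6) (parallel)
(5) combine M1, ([M2/(1+M2*M3)]+((M4+M5)*M6)), M7 in series
So the answer for step 2 is parallel.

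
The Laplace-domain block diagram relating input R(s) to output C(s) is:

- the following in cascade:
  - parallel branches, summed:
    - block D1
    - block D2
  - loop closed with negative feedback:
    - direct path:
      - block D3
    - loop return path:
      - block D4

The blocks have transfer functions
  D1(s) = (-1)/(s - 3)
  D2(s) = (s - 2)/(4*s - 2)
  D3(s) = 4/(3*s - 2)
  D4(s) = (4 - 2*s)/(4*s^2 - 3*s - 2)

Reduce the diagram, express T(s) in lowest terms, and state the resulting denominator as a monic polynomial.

[1] reduce the parallel group D1, D2 gives (s^2 - 9*s + 8)/(4*s^2 - 14*s + 6)
[2] collapse the loop (D3 forward, D4 return) gives (16*s^2 - 12*s - 8)/(12*s^3 - 17*s^2 - 8*s + 20)
[3] combine (D1+D2), [D3/(1+D3*D4)] in series gives (8*s^4 - 78*s^3 + 114*s^2 - 12*s - 32)/(24*s^5 - 118*s^4 + 139*s^3 + 45*s^2 - 164*s + 60)
No further cancellation is possible in the step-3 result, so that is T(s). Its denominator becomes monic after dividing by the leading coefficient 24.

Final answer: s^5 - 59*s^4/12 + 139*s^3/24 + 15*s^2/8 - 41*s/6 + 5/2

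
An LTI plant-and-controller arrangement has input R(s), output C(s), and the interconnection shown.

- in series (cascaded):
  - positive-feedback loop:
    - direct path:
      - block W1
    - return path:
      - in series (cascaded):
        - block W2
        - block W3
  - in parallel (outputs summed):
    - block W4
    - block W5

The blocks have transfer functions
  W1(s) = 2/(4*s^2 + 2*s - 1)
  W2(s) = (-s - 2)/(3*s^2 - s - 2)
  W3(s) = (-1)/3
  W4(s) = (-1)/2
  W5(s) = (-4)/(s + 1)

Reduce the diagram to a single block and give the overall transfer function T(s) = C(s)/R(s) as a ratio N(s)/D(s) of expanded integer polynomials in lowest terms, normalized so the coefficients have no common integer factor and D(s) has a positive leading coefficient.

The answer is (-9*s^3 - 78*s^2 + 33*s + 54)/(36*s^5 + 42*s^4 - 33*s^3 - 50*s^2 - 9*s + 2).

Reasoning:
Step 1. cascade W2, W3: (s + 2)/(9*s^2 - 3*s - 6)
Step 2. collapse the loop (W1 forward, (W2*W3) return): (18*s^2 - 6*s - 12)/(36*s^4 + 6*s^3 - 39*s^2 - 11*s + 2)
Step 3. add W4, W5 (parallel): (-s - 9)/(2*s + 2)
Step 4. series reduction of [W1/(1-W1*(W2*W3))], (W4+W5) - this is the overall T(s), already in the required normalized form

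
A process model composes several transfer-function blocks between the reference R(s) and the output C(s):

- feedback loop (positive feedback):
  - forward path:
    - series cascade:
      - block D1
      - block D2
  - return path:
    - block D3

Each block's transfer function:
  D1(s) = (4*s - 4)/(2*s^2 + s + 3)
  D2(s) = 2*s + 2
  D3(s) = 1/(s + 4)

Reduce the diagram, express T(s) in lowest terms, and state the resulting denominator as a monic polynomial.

Answer: s^3 + s^2/2 + 7*s/2 + 10

Working:
Step 1 - cascade D1, D2 -> (8*s^2 - 8)/(2*s^2 + s + 3)
Step 2 - reduce the feedback loop with forward (D1*D2) and return D3 -> (8*s^3 + 32*s^2 - 8*s - 32)/(2*s^3 + s^2 + 7*s + 20)
That last expression is T(s), already simplified. Scaling its denominator by 1/2 (the reciprocal of the leading coefficient) yields the monic denominator.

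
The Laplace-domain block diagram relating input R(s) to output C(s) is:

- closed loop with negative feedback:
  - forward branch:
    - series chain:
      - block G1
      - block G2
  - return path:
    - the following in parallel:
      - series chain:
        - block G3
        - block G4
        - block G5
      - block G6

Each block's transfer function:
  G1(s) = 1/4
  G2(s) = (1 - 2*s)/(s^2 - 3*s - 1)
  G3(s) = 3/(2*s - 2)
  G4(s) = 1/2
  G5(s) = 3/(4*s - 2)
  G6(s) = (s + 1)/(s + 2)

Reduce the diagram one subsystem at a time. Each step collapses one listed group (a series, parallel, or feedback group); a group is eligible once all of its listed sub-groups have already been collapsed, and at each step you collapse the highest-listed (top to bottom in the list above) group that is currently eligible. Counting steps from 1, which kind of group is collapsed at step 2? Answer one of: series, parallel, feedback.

Answer: series

Working:
[1] reduce the series chain G1, G2
[2] series reduction of G3, G4, G5
[3] sum the parallel branches (G3*G4*G5), G6
[4] close the feedback loop around (G1*G2), ((G3*G4*G5)+G6)
So the answer for step 2 is series.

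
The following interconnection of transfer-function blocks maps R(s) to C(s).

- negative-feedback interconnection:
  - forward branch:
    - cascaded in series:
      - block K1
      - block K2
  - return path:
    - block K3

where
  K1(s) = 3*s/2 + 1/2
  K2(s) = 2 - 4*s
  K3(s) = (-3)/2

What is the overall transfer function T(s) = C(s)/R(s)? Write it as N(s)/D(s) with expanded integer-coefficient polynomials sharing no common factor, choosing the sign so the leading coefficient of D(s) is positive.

Step 1 - reduce the series chain K1, K2; result -6*s^2 + s + 1
Step 2 - apply the feedback formula to (K1*K2), K3; the result is T(s) itself (integer coefficients, no common factor, positive leading denominator coefficient)

Answer: (-12*s^2 + 2*s + 2)/(18*s^2 - 3*s - 1)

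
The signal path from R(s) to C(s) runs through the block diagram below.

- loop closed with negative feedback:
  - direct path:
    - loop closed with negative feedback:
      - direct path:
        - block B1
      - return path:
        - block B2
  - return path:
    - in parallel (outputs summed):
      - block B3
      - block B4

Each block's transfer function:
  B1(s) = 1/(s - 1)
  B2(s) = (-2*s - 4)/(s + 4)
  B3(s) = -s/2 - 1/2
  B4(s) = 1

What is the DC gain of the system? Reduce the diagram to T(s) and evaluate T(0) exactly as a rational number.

Step 1: reduce the feedback loop with forward B1 and return B2 gives (s + 4)/(s^2 + s - 8)
Step 2: combine B3, B4 in parallel gives 1/2 - s/2
Step 3: feedback reduction of [B1/(1+B1*B2)], (B3+B4) gives (2*s + 8)/(s^2 - s - 12)
Evaluating the step-3 result (the overall T(s)) at s = 0 gives T(0) = 8/(-12) = -2/3.

Therefore the answer is -2/3.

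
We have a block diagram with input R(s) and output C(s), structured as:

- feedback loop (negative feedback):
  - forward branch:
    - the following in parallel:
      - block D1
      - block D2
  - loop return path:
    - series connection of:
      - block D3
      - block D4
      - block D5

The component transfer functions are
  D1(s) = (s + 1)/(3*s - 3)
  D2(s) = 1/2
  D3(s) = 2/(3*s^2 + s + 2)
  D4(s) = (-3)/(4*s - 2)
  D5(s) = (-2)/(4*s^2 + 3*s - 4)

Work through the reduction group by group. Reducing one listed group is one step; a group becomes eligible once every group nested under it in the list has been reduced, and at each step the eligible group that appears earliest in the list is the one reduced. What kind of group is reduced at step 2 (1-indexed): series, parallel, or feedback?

(1) add D1, D2 (parallel)
(2) series reduction of D3, D4, D5
(3) collapse the loop ((D1+D2) forward, (D3*D4*D5) return)
Step 2: series.

Answer: series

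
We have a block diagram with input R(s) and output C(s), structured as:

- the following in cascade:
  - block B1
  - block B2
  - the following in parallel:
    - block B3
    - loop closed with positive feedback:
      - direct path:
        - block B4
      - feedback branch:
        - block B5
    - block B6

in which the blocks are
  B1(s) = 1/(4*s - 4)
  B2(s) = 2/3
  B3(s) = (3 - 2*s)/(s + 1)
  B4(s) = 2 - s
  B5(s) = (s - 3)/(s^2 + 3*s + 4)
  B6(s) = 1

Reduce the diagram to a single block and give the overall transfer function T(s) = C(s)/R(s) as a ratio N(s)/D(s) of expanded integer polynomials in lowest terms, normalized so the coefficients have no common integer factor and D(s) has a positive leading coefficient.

Reducing step by step:

Step 1. collapse the loop (B4 forward, B5 return), giving (-s^3 - s^2 + 2*s + 8)/(2*s^2 - 2*s + 10)
Step 2. sum the parallel branches B3, [B4/(1-B4*B5)], B6, giving (-s^4 - 4*s^3 + 11*s^2 - 8*s + 48)/(2*s^3 + 8*s + 10)
Step 3. multiply B1, B2, (B3+[B4/(1-B4*B5)]+B6) (series) - this is the overall T(s), already in the required normalized form

Answer: (-s^4 - 4*s^3 + 11*s^2 - 8*s + 48)/(12*s^4 - 12*s^3 + 48*s^2 + 12*s - 60)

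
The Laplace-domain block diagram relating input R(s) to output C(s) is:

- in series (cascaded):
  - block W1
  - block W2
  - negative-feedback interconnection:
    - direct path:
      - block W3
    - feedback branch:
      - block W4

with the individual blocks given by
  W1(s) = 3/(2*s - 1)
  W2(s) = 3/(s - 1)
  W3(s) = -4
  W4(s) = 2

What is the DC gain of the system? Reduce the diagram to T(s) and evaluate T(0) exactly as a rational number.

1. collapse the loop (W3 forward, W4 return): 4/7
2. combine W1, W2, [W3/(1+W3*W4)] in series: 36/(14*s^2 - 21*s + 7)
That last expression is T(s); at s = 0 only the constant terms survive, so T(0) = 36/7.

Hence the answer: 36/7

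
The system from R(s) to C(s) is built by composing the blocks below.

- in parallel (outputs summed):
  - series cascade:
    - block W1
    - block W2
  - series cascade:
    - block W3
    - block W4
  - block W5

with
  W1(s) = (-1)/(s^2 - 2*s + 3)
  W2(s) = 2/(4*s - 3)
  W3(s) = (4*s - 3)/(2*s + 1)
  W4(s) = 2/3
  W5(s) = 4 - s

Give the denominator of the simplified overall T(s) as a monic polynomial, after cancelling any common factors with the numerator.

Answer: s^4 - 9*s^3/4 + 25*s^2/8 - 9/8

Working:
Step 1: cascade W1, W2; result (-2)/(4*s^3 - 11*s^2 + 18*s - 9)
Step 2: combine W3, W4 in series; result (8*s - 6)/(6*s + 3)
Step 3: reduce the parallel group (W1*W2), (W3*W4), W5; result (-24*s^5 + 182*s^4 - 403*s^3 + 510*s^2 - 165*s - 60)/(24*s^4 - 54*s^3 + 75*s^2 - 27)
The result of step 3 is T(s) in lowest terms. Its denominator has leading coefficient 24; dividing the denominator through by 24 makes it monic.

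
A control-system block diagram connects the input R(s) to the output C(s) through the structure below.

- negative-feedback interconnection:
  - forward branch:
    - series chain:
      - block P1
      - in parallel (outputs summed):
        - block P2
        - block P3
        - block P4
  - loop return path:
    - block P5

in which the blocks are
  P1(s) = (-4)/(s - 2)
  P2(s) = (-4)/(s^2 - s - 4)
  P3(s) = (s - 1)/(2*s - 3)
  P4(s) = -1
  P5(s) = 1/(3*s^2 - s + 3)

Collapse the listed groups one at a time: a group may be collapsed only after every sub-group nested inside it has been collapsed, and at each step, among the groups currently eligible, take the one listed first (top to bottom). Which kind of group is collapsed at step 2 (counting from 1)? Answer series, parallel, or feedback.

Answer: series

Working:
[1] combine P2, P3, P4 in parallel
[2] combine P1, (P2+P3+P4) in series
[3] feedback reduction of (P1*(P2+P3+P4)), P5
So the answer for step 2 is series.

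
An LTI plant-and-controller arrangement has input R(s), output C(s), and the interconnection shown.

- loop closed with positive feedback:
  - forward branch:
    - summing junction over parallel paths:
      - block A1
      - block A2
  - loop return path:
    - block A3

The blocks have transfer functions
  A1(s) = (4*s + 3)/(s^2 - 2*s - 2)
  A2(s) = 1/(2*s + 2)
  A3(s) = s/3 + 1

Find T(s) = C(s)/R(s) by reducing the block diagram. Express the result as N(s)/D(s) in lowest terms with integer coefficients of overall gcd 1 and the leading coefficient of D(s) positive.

Reducing step by step:

(1) add A1, A2 (parallel) -> (9*s^2 + 12*s + 4)/(2*s^3 - 2*s^2 - 8*s - 4)
(2) apply the feedback formula to (A1+A2), A3, which is the overall transfer function T(s) = C(s)/R(s) in lowest terms

Answer: (-27*s^2 - 36*s - 12)/(3*s^3 + 45*s^2 + 64*s + 24)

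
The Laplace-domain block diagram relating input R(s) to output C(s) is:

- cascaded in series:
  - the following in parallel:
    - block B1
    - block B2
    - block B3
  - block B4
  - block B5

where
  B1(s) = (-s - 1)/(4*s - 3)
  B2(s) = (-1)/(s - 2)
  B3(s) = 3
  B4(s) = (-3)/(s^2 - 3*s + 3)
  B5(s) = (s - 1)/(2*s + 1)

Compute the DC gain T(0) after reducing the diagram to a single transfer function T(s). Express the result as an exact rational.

Step 1. combine B1, B2, B3 in parallel gives (11*s^2 - 36*s + 23)/(4*s^2 - 11*s + 6)
Step 2. series reduction of (B1+B2+B3), B4, B5 gives (-33*s^3 + 141*s^2 - 177*s + 69)/(8*s^5 - 42*s^4 + 79*s^3 - 51*s^2 - 15*s + 18)
That last expression is T(s); at s = 0 only the constant terms survive, so T(0) = 69/18 = 23/6.

Final answer: 23/6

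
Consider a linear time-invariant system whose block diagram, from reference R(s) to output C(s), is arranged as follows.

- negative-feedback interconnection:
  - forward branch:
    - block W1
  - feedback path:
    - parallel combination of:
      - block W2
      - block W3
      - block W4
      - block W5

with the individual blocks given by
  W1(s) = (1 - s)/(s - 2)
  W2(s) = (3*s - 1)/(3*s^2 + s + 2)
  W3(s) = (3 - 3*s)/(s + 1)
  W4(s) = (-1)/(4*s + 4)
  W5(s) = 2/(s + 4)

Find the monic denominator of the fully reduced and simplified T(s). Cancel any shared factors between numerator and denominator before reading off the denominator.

(1) reduce the parallel group W2, W3, W4, W5 = (-36*s^4 - 87*s^3 + 159*s^2 + 22*s + 88)/(12*s^4 + 64*s^3 + 76*s^2 + 56*s + 32)
(2) reduce the feedback loop with forward W1 and return (W2+W3+W4+W5) = (-12*s^5 - 52*s^4 - 12*s^3 + 20*s^2 + 24*s + 32)/(48*s^5 + 91*s^4 - 298*s^3 + 41*s^2 - 146*s + 24)
No further cancellation is possible in the step-2 result, so that is T(s). Its denominator becomes monic after dividing by the leading coefficient 48.

Hence the answer: s^5 + 91*s^4/48 - 149*s^3/24 + 41*s^2/48 - 73*s/24 + 1/2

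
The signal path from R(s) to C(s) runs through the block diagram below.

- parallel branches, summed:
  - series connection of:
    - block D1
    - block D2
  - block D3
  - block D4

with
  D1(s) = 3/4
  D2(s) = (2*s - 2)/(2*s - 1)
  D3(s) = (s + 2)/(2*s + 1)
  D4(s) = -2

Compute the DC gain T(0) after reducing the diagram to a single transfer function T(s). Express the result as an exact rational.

Reducing step by step:

Step 1: combine D1, D2 in series: (3*s - 3)/(4*s - 2)
Step 2: add (D1*D2), D3, D4 (parallel): (-6*s^2 + 3*s - 3)/(8*s^2 - 2)
DC gain: substitute s = 0 into T(s) from step 2: T(0) = -3/(-2) = 3/2.

Answer: 3/2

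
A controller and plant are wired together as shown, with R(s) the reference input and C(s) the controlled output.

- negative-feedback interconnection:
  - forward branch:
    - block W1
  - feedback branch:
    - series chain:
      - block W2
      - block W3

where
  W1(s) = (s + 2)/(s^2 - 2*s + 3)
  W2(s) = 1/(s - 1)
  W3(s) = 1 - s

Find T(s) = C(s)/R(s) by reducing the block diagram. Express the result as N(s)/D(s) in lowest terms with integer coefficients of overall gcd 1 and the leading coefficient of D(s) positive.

Reducing step by step:

(1) combine W2, W3 in series = -1
(2) apply the feedback formula to W1, (W2*W3), which is the overall transfer function T(s) = C(s)/R(s) in lowest terms

Answer: (s + 2)/(s^2 - 3*s + 1)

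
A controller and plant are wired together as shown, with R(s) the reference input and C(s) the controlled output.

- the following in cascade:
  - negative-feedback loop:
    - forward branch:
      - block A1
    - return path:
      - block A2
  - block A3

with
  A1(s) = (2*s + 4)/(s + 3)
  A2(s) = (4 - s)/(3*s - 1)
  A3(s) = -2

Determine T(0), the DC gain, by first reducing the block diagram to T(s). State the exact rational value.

Step 1: collapse the loop (A1 forward, A2 return); result (6*s^2 + 10*s - 4)/(s^2 + 12*s + 13)
Step 2: reduce the series chain [A1/(1+A1*A2)], A3; result (-12*s^2 - 20*s + 8)/(s^2 + 12*s + 13)
The step-2 result is T(s). Setting s = 0: T(0) = 8/13.

Final answer: 8/13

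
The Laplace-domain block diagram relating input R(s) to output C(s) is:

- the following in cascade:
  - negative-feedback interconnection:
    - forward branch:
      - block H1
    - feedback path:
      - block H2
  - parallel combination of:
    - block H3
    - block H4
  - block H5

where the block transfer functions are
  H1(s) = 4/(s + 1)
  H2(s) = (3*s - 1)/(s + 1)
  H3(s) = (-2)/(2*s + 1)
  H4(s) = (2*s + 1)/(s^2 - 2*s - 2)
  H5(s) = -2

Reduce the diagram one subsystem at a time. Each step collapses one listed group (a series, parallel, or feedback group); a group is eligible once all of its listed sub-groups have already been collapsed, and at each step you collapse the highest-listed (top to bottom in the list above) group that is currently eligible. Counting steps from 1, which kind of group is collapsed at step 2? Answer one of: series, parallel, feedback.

[1] reduce the feedback loop with forward H1 and return H2
[2] combine H3, H4 in parallel
[3] multiply [H1/(1+H1*H2)], (H3+H4), H5 (series)
Step 2: parallel.

Therefore the answer is parallel.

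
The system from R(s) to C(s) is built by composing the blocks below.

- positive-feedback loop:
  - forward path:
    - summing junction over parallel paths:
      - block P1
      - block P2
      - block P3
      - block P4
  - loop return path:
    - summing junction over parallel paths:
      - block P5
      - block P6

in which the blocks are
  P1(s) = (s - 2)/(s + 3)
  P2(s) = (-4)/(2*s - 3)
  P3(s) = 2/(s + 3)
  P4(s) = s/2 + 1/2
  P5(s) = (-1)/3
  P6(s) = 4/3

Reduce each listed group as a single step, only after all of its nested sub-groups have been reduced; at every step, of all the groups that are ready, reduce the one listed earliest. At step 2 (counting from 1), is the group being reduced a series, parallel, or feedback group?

Step 1: parallel reduction of P1, P2, P3, P4
Step 2: add P5, P6 (parallel)
Step 3: close the feedback loop around (P1+P2+P3+P4), (P5+P6)
Step 2: parallel.

Therefore the answer is parallel.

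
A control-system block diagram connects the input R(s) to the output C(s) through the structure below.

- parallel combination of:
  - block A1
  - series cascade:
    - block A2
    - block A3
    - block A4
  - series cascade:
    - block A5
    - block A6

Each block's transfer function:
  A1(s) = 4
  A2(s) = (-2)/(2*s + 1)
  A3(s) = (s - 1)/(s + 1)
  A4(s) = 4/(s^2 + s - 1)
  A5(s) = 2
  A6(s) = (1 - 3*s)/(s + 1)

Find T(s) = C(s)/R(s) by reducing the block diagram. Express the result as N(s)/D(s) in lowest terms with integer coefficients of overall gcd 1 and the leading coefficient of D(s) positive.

Step 1. series reduction of A2, A3, A4, giving (8 - 8*s)/(2*s^4 + 5*s^3 + 2*s^2 - 2*s - 1)
Step 2. cascade A5, A6, giving (2 - 6*s)/(s + 1)
Step 3. combine A1, (A2*A3*A4), (A5*A6) in parallel: this yields T(s), and no further normalization is needed

Answer: (-4*s^4 + 6*s^3 + 20*s^2 - 12*s + 2)/(2*s^4 + 5*s^3 + 2*s^2 - 2*s - 1)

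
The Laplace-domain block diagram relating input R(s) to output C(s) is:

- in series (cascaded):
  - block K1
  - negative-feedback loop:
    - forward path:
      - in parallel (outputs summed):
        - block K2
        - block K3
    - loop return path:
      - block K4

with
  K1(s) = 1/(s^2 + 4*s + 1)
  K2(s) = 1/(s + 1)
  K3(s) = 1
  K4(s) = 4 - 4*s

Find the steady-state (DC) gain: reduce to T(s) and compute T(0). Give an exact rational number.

Reducing step by step:

[1] sum the parallel branches K2, K3 gives (s + 2)/(s + 1)
[2] collapse the loop ((K2+K3) forward, K4 return) gives (-s - 2)/(4*s^2 + 3*s - 9)
[3] combine K1, [(K2+K3)/(1+(K2+K3)*K4)] in series gives (-s - 2)/(4*s^4 + 19*s^3 + 7*s^2 - 33*s - 9)
DC gain: substitute s = 0 into T(s) from step 3: T(0) = -2/(-9) = 2/9.

Answer: 2/9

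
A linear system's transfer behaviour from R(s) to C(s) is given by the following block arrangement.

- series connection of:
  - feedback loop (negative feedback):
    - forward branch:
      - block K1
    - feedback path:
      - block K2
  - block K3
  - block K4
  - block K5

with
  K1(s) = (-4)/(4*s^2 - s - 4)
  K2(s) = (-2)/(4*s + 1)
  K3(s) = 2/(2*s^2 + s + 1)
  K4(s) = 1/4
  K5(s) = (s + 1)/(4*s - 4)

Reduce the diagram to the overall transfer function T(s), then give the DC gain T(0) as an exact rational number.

(1) close the feedback loop around K1, K2; result (-16*s - 4)/(16*s^3 - 17*s + 4)
(2) multiply [K1/(1+K1*K2)], K3, K4, K5 (series); result (-4*s^2 - 5*s - 1)/(64*s^6 - 32*s^5 - 68*s^4 + 18*s^3 - 8*s^2 + 34*s - 8)
That last expression is T(s); at s = 0 only the constant terms survive, so T(0) = -1/(-8) = 1/8.

Answer: 1/8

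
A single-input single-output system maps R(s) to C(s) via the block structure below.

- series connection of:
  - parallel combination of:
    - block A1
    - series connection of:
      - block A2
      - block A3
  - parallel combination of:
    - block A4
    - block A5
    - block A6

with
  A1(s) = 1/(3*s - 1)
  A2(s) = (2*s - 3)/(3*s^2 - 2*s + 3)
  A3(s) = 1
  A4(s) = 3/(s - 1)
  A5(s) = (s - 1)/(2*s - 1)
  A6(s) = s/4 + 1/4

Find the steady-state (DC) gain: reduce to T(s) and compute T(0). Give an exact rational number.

The answer is 7/2.

Reasoning:
Step 1: reduce the series chain A2, A3; result (2*s - 3)/(3*s^2 - 2*s + 3)
Step 2: sum the parallel branches A1, (A2*A3); result (9*s^2 - 13*s + 6)/(9*s^3 - 9*s^2 + 11*s - 3)
Step 3: sum the parallel branches A4, A5, A6; result (2*s^3 + 3*s^2 + 14*s - 7)/(8*s^2 - 12*s + 4)
Step 4: multiply (A1+(A2*A3)), (A4+A5+A6) (series); result (18*s^5 + s^4 + 99*s^3 - 227*s^2 + 175*s - 42)/(72*s^5 - 180*s^4 + 232*s^3 - 192*s^2 + 80*s - 12)
DC gain: substitute s = 0 into T(s) from step 4: T(0) = -42/(-12) = 7/2.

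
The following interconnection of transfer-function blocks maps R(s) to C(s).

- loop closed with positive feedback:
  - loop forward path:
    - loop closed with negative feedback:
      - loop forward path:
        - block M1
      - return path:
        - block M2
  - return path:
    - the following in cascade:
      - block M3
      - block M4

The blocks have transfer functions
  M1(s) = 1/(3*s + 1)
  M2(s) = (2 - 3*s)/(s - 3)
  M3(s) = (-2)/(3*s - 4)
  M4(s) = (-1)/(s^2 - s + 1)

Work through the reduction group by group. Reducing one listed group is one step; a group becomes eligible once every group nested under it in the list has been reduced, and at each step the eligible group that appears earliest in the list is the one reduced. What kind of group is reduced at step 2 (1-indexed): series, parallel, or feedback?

Answer: series

Working:
[1] apply the feedback formula to M1, M2
[2] multiply M3, M4 (series)
[3] feedback reduction of [M1/(1+M1*M2)], (M3*M4)
So the answer for step 2 is series.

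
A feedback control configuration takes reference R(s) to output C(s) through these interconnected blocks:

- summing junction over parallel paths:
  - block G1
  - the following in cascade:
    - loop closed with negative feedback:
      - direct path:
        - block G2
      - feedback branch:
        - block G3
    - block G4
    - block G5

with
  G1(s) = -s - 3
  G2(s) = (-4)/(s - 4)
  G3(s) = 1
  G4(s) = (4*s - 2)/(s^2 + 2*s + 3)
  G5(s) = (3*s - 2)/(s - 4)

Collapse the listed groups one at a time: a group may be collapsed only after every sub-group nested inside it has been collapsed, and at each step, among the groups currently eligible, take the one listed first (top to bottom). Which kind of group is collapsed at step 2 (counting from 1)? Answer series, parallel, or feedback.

1. feedback reduction of G2, G3
2. reduce the series chain [G2/(1+G2*G3)], G4, G5
3. add G1, ([G2/(1+G2*G3)]*G4*G5) (parallel)
So the answer for step 2 is series.

Answer: series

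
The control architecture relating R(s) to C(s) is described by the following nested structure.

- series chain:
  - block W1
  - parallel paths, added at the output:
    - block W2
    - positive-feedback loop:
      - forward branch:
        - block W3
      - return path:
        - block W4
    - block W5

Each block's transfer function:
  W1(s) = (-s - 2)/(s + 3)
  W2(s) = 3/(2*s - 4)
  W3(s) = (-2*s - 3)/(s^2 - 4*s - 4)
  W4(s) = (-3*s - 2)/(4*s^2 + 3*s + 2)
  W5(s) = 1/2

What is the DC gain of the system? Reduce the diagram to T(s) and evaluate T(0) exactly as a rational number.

Step 1 - close the feedback loop around W3, W4; result (-8*s^3 - 18*s^2 - 13*s - 6)/(4*s^4 - 13*s^3 - 32*s^2 - 33*s - 14)
Step 2 - combine W2, [W3/(1-W3*W4)], W5 in parallel; result (4*s^5 - 25*s^4 - 49*s^3 - 19*s^2 - 7*s + 10)/(8*s^5 - 42*s^4 - 12*s^3 + 62*s^2 + 104*s + 56)
Step 3 - reduce the series chain W1, (W2+[W3/(1-W3*W4)]+W5); result (-4*s^6 + 17*s^5 + 99*s^4 + 117*s^3 + 45*s^2 + 4*s - 20)/(8*s^6 - 18*s^5 - 138*s^4 + 26*s^3 + 290*s^2 + 368*s + 168)
DC gain: substitute s = 0 into T(s) from step 3: T(0) = -20/168 = -5/42.

Answer: -5/42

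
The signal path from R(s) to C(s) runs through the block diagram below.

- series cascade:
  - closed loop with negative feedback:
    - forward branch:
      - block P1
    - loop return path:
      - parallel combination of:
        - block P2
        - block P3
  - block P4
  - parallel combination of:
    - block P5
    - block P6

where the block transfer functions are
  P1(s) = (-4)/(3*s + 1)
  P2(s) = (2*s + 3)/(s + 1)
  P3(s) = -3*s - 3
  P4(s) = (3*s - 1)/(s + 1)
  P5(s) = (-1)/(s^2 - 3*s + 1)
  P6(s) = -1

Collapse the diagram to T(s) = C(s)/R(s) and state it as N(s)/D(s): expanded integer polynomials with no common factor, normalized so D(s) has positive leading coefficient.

First reduce the diagram to T(s).

Step 1: add P2, P3 (parallel); result (-3*s^2 - 4*s)/(s + 1)
Step 2: collapse the loop (P1 forward, (P2+P3) return); result (-4*s - 4)/(15*s^2 + 20*s + 1)
Step 3: sum the parallel branches P5, P6; result (-s^2 + 3*s - 2)/(s^2 - 3*s + 1)
Step 4: combine [P1/(1+P1*(P2+P3))], P4, (P5+P6) in series, giving the overall T(s)

Answer: (12*s^3 - 40*s^2 + 36*s - 8)/(15*s^4 - 25*s^3 - 44*s^2 + 17*s + 1)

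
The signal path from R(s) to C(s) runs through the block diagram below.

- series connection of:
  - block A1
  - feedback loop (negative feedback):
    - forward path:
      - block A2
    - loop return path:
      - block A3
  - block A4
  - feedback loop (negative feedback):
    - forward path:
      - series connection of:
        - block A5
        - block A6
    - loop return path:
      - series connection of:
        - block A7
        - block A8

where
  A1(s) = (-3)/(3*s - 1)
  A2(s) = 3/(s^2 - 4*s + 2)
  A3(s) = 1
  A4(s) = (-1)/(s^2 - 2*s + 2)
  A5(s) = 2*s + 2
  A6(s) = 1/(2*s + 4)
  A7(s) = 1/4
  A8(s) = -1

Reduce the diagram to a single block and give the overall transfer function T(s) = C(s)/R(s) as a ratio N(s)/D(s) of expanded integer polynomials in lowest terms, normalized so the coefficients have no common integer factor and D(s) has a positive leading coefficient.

Step 1. close the feedback loop around A2, A3, giving 3/(s^2 - 4*s + 5)
Step 2. multiply A5, A6 (series), giving (s + 1)/(s + 2)
Step 3. series reduction of A7, A8, giving (-1)/4
Step 4. reduce the feedback loop with forward (A5*A6) and return (A7*A8), giving (4*s + 4)/(3*s + 7)
Step 5. multiply A1, [A2/(1+A2*A3)], A4, [(A5*A6)/(1+(A5*A6)*(A7*A8))] (series): this yields T(s), and no further normalization is needed

Answer: (36*s + 36)/(9*s^6 - 36*s^5 + 20*s^4 + 150*s^3 - 339*s^2 + 306*s - 70)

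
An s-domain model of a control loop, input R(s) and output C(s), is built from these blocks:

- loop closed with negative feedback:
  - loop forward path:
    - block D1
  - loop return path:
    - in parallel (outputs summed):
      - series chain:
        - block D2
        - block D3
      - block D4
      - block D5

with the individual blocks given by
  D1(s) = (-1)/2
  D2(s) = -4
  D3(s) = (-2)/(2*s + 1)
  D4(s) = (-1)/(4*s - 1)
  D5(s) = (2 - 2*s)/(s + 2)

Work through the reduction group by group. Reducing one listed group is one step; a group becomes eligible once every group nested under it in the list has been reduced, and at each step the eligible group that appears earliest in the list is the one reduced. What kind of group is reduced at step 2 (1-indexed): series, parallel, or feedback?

Step 1. reduce the series chain D2, D3
Step 2. parallel reduction of (D2*D3), D4, D5
Step 3. reduce the feedback loop with forward D1 and return ((D2*D3)+D4+D5)
At step 2 the group reduced is parallel.

Hence the answer: parallel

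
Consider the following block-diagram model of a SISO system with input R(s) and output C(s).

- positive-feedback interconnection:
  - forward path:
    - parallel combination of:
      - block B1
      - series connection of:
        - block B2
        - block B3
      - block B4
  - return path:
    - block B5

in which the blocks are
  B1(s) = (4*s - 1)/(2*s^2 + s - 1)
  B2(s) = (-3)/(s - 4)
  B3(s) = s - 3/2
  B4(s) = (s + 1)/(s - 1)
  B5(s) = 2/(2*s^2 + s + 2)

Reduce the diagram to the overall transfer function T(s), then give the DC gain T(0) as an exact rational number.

Step 1 - multiply B2, B3 (series): (9 - 6*s)/(2*s - 8)
Step 2 - reduce the parallel group B1, (B2*B3), B4: (-8*s^4 + 22*s^3 - 63*s^2 + 16*s + 9)/(4*s^4 - 18*s^3 + 4*s^2 + 18*s - 8)
Step 3 - apply the feedback formula to (B1+(B2*B3)+B4), B5: (-16*s^6 + 36*s^5 - 120*s^4 + 13*s^3 - 92*s^2 + 41*s + 18)/(8*s^6 - 32*s^5 + 14*s^4 - 40*s^3 + 136*s^2 - 4*s - 34)
That last expression is T(s); at s = 0 only the constant terms survive, so T(0) = 18/(-34) = -9/17.

Hence the answer: -9/17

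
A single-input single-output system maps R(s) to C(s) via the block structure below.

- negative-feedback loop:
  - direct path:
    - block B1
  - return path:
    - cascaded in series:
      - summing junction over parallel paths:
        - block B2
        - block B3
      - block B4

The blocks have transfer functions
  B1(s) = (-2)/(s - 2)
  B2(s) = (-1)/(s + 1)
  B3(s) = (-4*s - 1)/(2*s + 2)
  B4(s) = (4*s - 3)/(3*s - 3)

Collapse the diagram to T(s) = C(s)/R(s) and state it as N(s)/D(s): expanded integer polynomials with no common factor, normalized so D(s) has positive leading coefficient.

Reducing step by step:

Step 1 - sum the parallel branches B2, B3 = (-4*s - 3)/(2*s + 2)
Step 2 - reduce the series chain (B2+B3), B4 = (9 - 16*s^2)/(6*s^2 - 6)
Step 3 - collapse the loop (B1 forward, ((B2+B3)*B4) return), giving the overall T(s)

Answer: (6 - 6*s^2)/(3*s^3 + 10*s^2 - 3*s - 3)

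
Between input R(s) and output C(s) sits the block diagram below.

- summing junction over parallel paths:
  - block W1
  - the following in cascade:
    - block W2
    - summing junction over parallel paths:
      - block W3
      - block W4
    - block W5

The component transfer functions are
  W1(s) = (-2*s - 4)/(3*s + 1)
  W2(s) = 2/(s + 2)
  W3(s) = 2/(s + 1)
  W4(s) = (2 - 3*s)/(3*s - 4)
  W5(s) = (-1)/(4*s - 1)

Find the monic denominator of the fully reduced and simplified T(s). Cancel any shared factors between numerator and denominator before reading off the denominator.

Step 1. reduce the parallel group W3, W4; result (-3*s^2 + 5*s - 6)/(3*s^2 - s - 4)
Step 2. series reduction of W2, (W3+W4), W5; result (6*s^2 - 10*s + 12)/(12*s^4 + 17*s^3 - 29*s^2 - 26*s + 8)
Step 3. parallel reduction of W1, (W2*(W3+W4)*W5); result (-24*s^5 - 82*s^4 + 8*s^3 + 144*s^2 + 114*s - 20)/(36*s^5 + 63*s^4 - 70*s^3 - 107*s^2 - 2*s + 8)
T(s) is the step-3 result (common factors already cancelled). Leading coefficient of the denominator: 36. Divide through by 36 for the monic polynomial.

Final answer: s^5 + 7*s^4/4 - 35*s^3/18 - 107*s^2/36 - s/18 + 2/9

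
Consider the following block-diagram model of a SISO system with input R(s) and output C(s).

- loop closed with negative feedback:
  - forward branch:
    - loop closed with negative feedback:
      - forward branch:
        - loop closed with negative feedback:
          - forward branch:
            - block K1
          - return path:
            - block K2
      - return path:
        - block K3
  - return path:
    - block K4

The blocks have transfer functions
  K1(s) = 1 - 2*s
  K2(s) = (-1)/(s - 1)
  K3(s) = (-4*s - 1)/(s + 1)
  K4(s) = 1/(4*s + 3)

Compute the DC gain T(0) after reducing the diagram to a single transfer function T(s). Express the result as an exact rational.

First reduce the diagram to T(s).

(1) reduce the feedback loop with forward K1 and return K2 = (-2*s^2 + 3*s - 1)/(3*s - 2)
(2) collapse the loop ([K1/(1+K1*K2)] forward, K3 return) = (-2*s^3 + s^2 + 2*s - 1)/(8*s^3 - 7*s^2 + 2*s - 1)
(3) feedback reduction of [[K1/(1+K1*K2)]/(1+[K1/(1+K1*K2)]*K3)], K4 = (-8*s^4 - 2*s^3 + 11*s^2 + 2*s - 3)/(32*s^4 - 6*s^3 - 12*s^2 + 4*s - 4)
The step-3 result is T(s). Setting s = 0: T(0) = -3/(-4) = 3/4.

Answer: 3/4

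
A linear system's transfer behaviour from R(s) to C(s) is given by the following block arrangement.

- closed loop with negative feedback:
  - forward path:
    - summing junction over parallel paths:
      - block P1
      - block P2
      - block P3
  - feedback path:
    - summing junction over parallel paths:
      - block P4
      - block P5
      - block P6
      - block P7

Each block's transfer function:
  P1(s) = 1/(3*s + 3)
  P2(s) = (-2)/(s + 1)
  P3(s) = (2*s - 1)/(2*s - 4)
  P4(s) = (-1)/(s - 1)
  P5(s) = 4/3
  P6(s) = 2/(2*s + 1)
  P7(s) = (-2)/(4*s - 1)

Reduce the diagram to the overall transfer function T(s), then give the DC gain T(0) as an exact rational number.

Answer: 51/287

Working:
Step 1 - reduce the parallel group P1, P2, P3 = (6*s^2 - 7*s + 17)/(6*s^2 - 6*s - 12)
Step 2 - add P4, P5, P6, P7 (parallel) = (32*s^3 - 36*s^2 - 42*s + 19)/(24*s^3 - 18*s^2 - 9*s + 3)
Step 3 - collapse the loop ((P1+P2+P3) forward, (P4+P5+P6+P7) return) = (144*s^5 - 276*s^4 + 480*s^3 - 225*s^2 - 174*s + 51)/(336*s^5 - 692*s^4 + 310*s^3 + 84*s^2 - 757*s + 287)
That last expression is T(s); at s = 0 only the constant terms survive, so T(0) = 51/287.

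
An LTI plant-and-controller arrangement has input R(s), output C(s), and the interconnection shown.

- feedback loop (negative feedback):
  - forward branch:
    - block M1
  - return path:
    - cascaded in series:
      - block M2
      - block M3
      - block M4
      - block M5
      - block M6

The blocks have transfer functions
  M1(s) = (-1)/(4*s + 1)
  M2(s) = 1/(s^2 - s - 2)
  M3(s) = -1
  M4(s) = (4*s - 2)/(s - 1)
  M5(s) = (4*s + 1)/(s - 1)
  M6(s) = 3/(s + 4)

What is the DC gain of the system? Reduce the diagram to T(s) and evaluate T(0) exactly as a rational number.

Step 1. series reduction of M2, M3, M4, M5, M6 = (-48*s^2 + 12*s + 6)/(s^5 + s^4 - 11*s^3 + 7*s^2 + 10*s - 8)
Step 2. feedback reduction of M1, (M2*M3*M4*M5*M6) = (-s^5 - s^4 + 11*s^3 - 7*s^2 - 10*s + 8)/(4*s^6 + 5*s^5 - 43*s^4 + 17*s^3 + 95*s^2 - 34*s - 14)
DC gain: substitute s = 0 into T(s) from step 2: T(0) = 8/(-14) = -4/7.

Answer: -4/7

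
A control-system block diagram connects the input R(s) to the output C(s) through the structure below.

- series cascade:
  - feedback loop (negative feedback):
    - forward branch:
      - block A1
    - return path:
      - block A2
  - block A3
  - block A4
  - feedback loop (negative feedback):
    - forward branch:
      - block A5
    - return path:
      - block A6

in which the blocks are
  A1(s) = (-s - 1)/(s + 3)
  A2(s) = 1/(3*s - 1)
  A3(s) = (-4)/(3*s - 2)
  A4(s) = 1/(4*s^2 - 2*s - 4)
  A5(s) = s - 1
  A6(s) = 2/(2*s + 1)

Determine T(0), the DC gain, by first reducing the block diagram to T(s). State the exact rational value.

1. feedback reduction of A1, A2 gives (-3*s^2 - 2*s + 1)/(3*s^2 + 7*s - 4)
2. collapse the loop (A5 forward, A6 return) gives (2*s^2 - s - 1)/(4*s - 1)
3. multiply [A1/(1+A1*A2)], A3, A4, [A5/(1+A5*A6)] (series) gives (12*s^4 + 2*s^3 - 14*s^2 - 2*s + 2)/(72*s^6 + 66*s^5 - 361*s^4 + 133*s^3 + 164*s^2 - 108*s + 16)
DC gain: substitute s = 0 into T(s) from step 3: T(0) = 2/16 = 1/8.

Answer: 1/8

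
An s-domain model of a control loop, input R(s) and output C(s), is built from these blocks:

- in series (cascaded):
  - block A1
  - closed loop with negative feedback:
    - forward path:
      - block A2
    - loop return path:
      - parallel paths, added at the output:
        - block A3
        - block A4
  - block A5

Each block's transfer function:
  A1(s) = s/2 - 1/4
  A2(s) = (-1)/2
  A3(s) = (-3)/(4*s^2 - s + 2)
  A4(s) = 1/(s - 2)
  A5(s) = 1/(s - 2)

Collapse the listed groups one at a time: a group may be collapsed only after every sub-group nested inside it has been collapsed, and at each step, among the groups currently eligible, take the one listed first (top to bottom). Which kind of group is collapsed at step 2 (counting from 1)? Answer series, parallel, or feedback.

Reducing step by step:

Step 1. combine A3, A4 in parallel
Step 2. reduce the feedback loop with forward A2 and return (A3+A4)
Step 3. combine A1, [A2/(1+A2*(A3+A4))], A5 in series
At step 2 the group reduced is feedback.

Answer: feedback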